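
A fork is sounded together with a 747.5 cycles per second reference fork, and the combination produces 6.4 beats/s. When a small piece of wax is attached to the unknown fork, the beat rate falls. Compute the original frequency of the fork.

753.9 Hz

|f − 747.5| = 6.4, so the fork was at either 741.1 Hz or 753.9 Hz.
Loading a fork with wax lowers its frequency; the adjustment lowers the fork's frequency.
The beat rate fell, so the adjustment moved the fork toward 747.5 Hz — it must have started above the reference.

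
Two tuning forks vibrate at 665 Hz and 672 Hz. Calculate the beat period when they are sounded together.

f_beat = |665 − 672| = 7 Hz.
Beat period T = 1 / f_beat = 1 / 7 s.

0.143 s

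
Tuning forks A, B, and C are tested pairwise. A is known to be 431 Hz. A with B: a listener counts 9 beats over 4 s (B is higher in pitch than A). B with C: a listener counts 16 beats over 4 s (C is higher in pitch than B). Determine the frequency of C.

437.25 Hz

A–B: Beat frequency = 9/4 = 2.25 Hz.
B is above A, so f_B = 431 + 2.25 = 433.25 Hz.
B–C: Beat frequency = 16/4 = 4 Hz.
C is above B, so f_C = 433.25 + 4 = 437.25 Hz.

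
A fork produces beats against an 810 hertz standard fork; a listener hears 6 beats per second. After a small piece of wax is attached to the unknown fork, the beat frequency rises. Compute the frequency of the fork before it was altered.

|f − 810| = 6, so the fork was at either 804 Hz or 816 Hz.
Loading a fork with wax lowers its frequency; the adjustment lowers the fork's frequency.
The beat rate rose, so the adjustment moved the fork further from 810 Hz — it was already below the reference.

804 Hz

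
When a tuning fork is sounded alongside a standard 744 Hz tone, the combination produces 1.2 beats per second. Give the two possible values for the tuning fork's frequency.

742.8 Hz or 745.2 Hz

|f − 744| = 1.2, so f = 744 ± 1.2.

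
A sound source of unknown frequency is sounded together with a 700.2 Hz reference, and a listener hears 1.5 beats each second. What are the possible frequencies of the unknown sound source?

|f − 700.2| = 1.5, so f = 700.2 ± 1.5.

698.7 Hz or 701.7 Hz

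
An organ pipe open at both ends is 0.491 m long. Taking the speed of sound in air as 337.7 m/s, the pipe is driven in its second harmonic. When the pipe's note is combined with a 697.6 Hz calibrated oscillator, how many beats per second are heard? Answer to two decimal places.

Open pipe: f_n = n·v/(2L) = 2·337.7/(2·0.491) = 687.7800 Hz.
f_beat = |687.7800 − 697.6| = 9.82 Hz.

9.82 Hz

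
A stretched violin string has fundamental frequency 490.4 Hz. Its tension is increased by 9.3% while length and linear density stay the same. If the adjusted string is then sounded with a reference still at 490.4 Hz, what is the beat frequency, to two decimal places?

For a string, f ∝ √T, so the new frequency is 490.4·√1.093 = 512.6967 Hz.
f_beat = |512.6967 − 490.4| = 22.30 Hz.

22.30 Hz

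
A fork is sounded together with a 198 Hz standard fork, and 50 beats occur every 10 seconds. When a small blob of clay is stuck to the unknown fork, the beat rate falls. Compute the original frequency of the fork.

203 Hz

Beat frequency = 50/10 = 5 Hz.
|f − 198| = 5, so the fork was at either 193 Hz or 203 Hz.
Adding mass to a fork lowers its frequency; the adjustment lowers the fork's frequency.
The beat rate fell, so the adjustment moved the fork toward 198 Hz — it must have started above the reference.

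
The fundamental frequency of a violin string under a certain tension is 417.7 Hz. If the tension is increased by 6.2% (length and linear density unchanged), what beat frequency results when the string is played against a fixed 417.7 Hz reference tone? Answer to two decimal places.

12.75 Hz

For a string, f ∝ √T, so the new frequency is 417.7·√1.062 = 430.4540 Hz.
f_beat = |430.4540 − 417.7| = 12.75 Hz.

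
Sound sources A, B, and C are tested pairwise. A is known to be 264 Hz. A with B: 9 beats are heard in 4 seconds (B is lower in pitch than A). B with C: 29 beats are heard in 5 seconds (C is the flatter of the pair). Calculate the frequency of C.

A–B: Beat frequency = 9/4 = 2.25 Hz.
B is below A, so f_B = 264 − 2.25 = 261.75 Hz.
B–C: Beat frequency = 29/5 = 5.8 Hz.
C is below B, so f_C = 261.75 − 5.8 = 255.95 Hz.

255.95 Hz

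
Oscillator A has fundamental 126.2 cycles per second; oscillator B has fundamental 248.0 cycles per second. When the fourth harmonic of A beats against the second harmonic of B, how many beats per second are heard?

8.8 Hz

Fourth harmonic of the first: 4·126.2 = 504.8 Hz.
Second harmonic of the second: 2·248.0 = 496.0 Hz.
f_beat = |504.8 − 496.0| = 8.8 Hz.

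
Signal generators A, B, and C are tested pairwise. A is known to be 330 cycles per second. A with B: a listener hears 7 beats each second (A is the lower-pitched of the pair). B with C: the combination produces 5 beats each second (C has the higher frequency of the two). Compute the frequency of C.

B is above A, so f_B = 330 + 7 = 337 Hz.
C is above B, so f_C = 337 + 5 = 342 Hz.

342 Hz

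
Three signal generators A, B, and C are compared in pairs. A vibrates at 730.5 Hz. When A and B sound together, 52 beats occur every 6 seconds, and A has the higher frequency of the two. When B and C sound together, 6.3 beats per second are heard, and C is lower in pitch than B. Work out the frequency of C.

715.5333 Hz

A–B: Beat frequency = 52/6 = 8.6667 Hz.
B is below A, so f_B = 730.5 − 8.6667 = 721.8333 Hz.
C is below B, so f_C = 721.8333 − 6.3 = 715.5333 Hz.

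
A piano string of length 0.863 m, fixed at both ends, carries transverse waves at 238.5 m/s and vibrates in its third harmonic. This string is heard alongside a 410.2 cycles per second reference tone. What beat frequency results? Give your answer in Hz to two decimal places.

For a string fixed at both ends, f_n = n·v/(2L) = 3·238.5/(2·0.863) = 414.5423 Hz.
f_beat = |414.5423 − 410.2| = 4.34 Hz.

4.34 Hz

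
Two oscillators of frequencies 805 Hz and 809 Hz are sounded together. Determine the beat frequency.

f_beat = |f₁ − f₂|.
|805 − 809| = 4 Hz.

4 Hz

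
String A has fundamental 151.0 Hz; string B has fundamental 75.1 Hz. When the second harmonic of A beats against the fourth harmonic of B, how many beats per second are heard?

Second harmonic of the first: 2·151.0 = 302.0 Hz.
Fourth harmonic of the second: 4·75.1 = 300.4 Hz.
f_beat = |302.0 − 300.4| = 1.6 Hz.

1.6 Hz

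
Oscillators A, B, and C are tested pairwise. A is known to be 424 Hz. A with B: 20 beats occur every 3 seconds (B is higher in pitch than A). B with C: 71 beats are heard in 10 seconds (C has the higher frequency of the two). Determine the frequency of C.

A–B: Beat frequency = 20/3 = 6.6667 Hz.
B is above A, so f_B = 424 + 6.6667 = 430.6667 Hz.
B–C: Beat frequency = 71/10 = 7.1 Hz.
C is above B, so f_C = 430.6667 + 7.1 = 437.7667 Hz.

437.7667 Hz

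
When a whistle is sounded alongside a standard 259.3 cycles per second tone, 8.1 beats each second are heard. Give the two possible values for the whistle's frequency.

|f − 259.3| = 8.1, so f = 259.3 ± 8.1.

251.2 Hz or 267.4 Hz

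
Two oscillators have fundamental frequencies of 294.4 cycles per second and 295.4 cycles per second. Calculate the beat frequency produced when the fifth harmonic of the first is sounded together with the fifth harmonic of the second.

Fifth harmonic of the first: 5·294.4 = 1472.0 Hz.
Fifth harmonic of the second: 5·295.4 = 1477.0 Hz.
f_beat = |1472.0 − 1477.0| = 5.0 Hz.

5.0 Hz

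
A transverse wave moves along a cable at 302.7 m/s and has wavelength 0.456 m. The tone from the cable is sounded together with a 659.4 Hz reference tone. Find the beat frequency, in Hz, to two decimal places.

4.42 Hz

Source frequency f = v/λ = 302.7/0.456 = 663.8158 Hz.
f_beat = |663.8158 − 659.4| = 4.42 Hz.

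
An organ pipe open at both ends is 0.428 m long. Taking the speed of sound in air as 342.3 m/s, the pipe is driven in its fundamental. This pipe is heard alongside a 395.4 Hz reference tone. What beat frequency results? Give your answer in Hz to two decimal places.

4.48 Hz

Open pipe: f_n = n·v/(2L) = 1·342.3/(2·0.428) = 399.8832 Hz.
f_beat = |399.8832 − 395.4| = 4.48 Hz.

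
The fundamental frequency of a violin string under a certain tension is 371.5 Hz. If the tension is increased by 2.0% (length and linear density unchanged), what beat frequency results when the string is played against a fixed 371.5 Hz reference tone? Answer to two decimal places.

For a string, f ∝ √T, so the new frequency is 371.5·√1.020 = 375.1966 Hz.
f_beat = |375.1966 − 371.5| = 3.70 Hz.

3.70 Hz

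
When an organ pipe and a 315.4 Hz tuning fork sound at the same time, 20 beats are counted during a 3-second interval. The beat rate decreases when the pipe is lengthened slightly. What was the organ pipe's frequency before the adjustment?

322.0667 Hz

Beat frequency = 20/3 = 6.6667 Hz.
|f − 315.4| = 6.6667, so the organ pipe was at either 308.7333 Hz or 322.0667 Hz.
A longer pipe has a lower fundamental; the adjustment lowers the organ pipe's frequency.
The beat rate fell, so the adjustment moved the organ pipe toward 315.4 Hz — it must have started above the reference.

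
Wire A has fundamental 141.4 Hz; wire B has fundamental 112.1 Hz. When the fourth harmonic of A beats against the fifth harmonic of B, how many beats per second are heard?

5.1 Hz

Fourth harmonic of the first: 4·141.4 = 565.6 Hz.
Fifth harmonic of the second: 5·112.1 = 560.5 Hz.
f_beat = |565.6 − 560.5| = 5.1 Hz.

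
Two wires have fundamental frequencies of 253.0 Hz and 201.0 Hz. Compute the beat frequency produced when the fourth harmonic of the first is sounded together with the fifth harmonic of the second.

Fourth harmonic of the first: 4·253.0 = 1012.0 Hz.
Fifth harmonic of the second: 5·201.0 = 1005.0 Hz.
f_beat = |1012.0 − 1005.0| = 7.0 Hz.

7.0 Hz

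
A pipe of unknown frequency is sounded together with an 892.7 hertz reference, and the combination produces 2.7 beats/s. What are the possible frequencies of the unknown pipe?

|f − 892.7| = 2.7, so f = 892.7 ± 2.7.

890 Hz or 895.4 Hz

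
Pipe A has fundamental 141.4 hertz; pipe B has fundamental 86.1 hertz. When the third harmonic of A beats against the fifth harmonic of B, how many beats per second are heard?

6.3 Hz

Third harmonic of the first: 3·141.4 = 424.2 Hz.
Fifth harmonic of the second: 5·86.1 = 430.5 Hz.
f_beat = |424.2 − 430.5| = 6.3 Hz.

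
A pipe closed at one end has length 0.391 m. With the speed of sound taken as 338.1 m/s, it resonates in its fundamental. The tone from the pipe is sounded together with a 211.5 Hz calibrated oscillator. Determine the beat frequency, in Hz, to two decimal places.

4.68 Hz

Closed pipe (odd harmonics): f_n = n·v/(4L) = 1·338.1/(4·0.391) = 216.1765 Hz.
f_beat = |216.1765 − 211.5| = 4.68 Hz.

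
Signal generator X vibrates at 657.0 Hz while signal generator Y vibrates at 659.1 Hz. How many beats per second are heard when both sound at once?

2.1 Hz

Beats arise from superposition of two nearby frequencies; the beat rate is |f₁ − f₂|.
|657.0 − 659.1| = 2.1 Hz.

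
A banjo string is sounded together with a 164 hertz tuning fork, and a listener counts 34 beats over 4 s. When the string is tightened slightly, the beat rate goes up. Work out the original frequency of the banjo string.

Beat frequency = 34/4 = 8.5 Hz.
|f − 164| = 8.5, so the banjo string was at either 155.5 Hz or 172.5 Hz.
Increasing tension raises a string's frequency; the adjustment raises the banjo string's frequency.
The beat rate rose, so the adjustment moved the banjo string further from 164 Hz — it was already above the reference.

172.5 Hz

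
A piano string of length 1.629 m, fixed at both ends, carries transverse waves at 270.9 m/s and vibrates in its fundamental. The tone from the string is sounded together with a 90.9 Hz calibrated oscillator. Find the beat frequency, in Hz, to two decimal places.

7.75 Hz

For a string fixed at both ends, f_n = n·v/(2L) = 1·270.9/(2·1.629) = 83.1492 Hz.
f_beat = |83.1492 − 90.9| = 7.75 Hz.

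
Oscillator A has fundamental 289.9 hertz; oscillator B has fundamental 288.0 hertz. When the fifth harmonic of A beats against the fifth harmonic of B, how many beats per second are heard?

Fifth harmonic of the first: 5·289.9 = 1449.5 Hz.
Fifth harmonic of the second: 5·288.0 = 1440.0 Hz.
f_beat = |1449.5 − 1440.0| = 9.5 Hz.

9.5 Hz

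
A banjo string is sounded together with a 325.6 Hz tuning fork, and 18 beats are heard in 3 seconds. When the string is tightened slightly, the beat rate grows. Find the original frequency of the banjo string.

Beat frequency = 18/3 = 6 Hz.
|f − 325.6| = 6, so the banjo string was at either 319.6 Hz or 331.6 Hz.
Increasing tension raises a string's frequency; the adjustment raises the banjo string's frequency.
The beat rate rose, so the adjustment moved the banjo string further from 325.6 Hz — it was already above the reference.

331.6 Hz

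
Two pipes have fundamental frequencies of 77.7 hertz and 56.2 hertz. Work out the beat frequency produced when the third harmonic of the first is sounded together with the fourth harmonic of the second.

8.3 Hz

Third harmonic of the first: 3·77.7 = 233.1 Hz.
Fourth harmonic of the second: 4·56.2 = 224.8 Hz.
f_beat = |233.1 − 224.8| = 8.3 Hz.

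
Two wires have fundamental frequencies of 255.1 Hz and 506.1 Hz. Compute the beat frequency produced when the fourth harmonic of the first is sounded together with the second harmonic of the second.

8.2 Hz

Fourth harmonic of the first: 4·255.1 = 1020.4 Hz.
Second harmonic of the second: 2·506.1 = 1012.2 Hz.
f_beat = |1020.4 − 1012.2| = 8.2 Hz.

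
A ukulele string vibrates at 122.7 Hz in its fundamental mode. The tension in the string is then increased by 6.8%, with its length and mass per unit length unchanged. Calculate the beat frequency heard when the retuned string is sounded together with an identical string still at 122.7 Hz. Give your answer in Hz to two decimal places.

For a string, f ∝ √T, so the new frequency is 122.7·√1.068 = 126.8032 Hz.
f_beat = |126.8032 − 122.7| = 4.10 Hz.

4.10 Hz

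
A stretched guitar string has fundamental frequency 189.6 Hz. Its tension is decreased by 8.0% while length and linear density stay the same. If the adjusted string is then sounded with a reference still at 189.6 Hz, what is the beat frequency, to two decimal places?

7.74 Hz

For a string, f ∝ √T, so the new frequency is 189.6·√0.920 = 181.8579 Hz.
f_beat = |181.8579 − 189.6| = 7.74 Hz.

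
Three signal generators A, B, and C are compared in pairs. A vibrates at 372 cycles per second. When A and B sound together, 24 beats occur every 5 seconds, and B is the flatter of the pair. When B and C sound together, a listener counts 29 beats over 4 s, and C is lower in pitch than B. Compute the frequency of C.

A–B: Beat frequency = 24/5 = 4.8 Hz.
B is below A, so f_B = 372 − 4.8 = 367.2 Hz.
B–C: Beat frequency = 29/4 = 7.25 Hz.
C is below B, so f_C = 367.2 − 7.25 = 359.95 Hz.

359.95 Hz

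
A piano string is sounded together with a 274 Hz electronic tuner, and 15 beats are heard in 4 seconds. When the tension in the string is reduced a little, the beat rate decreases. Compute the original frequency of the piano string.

Beat frequency = 15/4 = 3.75 Hz.
|f − 274| = 3.75, so the piano string was at either 270.25 Hz or 277.75 Hz.
Lower tension means lower frequency; the adjustment lowers the piano string's frequency.
The beat rate fell, so the adjustment moved the piano string toward 274 Hz — it must have started above the reference.

277.75 Hz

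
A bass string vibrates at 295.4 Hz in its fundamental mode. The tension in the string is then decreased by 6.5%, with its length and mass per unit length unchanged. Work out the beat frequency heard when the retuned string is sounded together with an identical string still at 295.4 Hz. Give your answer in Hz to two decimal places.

For a string, f ∝ √T, so the new frequency is 295.4·√0.935 = 285.6382 Hz.
f_beat = |285.6382 − 295.4| = 9.76 Hz.

9.76 Hz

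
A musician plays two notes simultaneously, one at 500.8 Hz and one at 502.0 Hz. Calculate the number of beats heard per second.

f_beat = |f₁ − f₂|.
|500.8 − 502.0| = 1.2 Hz.

1.2 Hz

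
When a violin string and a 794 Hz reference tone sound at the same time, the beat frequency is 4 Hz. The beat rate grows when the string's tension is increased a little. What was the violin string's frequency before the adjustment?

|f − 794| = 4, so the violin string was at either 790 Hz or 798 Hz.
Higher tension means higher frequency; the adjustment raises the violin string's frequency.
The beat rate rose, so the adjustment moved the violin string further from 794 Hz — it was already above the reference.

798 Hz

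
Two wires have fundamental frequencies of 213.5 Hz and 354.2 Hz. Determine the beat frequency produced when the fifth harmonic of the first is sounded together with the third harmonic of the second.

4.9 Hz

Fifth harmonic of the first: 5·213.5 = 1067.5 Hz.
Third harmonic of the second: 3·354.2 = 1062.6 Hz.
f_beat = |1067.5 − 1062.6| = 4.9 Hz.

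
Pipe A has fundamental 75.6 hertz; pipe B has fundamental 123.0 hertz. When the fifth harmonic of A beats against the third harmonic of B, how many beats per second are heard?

Fifth harmonic of the first: 5·75.6 = 378.0 Hz.
Third harmonic of the second: 3·123.0 = 369.0 Hz.
f_beat = |378.0 − 369.0| = 9.0 Hz.

9.0 Hz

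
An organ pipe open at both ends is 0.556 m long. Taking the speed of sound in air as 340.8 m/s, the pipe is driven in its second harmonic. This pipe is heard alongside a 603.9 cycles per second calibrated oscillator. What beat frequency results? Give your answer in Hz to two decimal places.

Open pipe: f_n = n·v/(2L) = 2·340.8/(2·0.556) = 612.9496 Hz.
f_beat = |612.9496 − 603.9| = 9.05 Hz.

9.05 Hz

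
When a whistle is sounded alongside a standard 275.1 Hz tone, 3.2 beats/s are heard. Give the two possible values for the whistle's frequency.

271.9 Hz or 278.3 Hz

|f − 275.1| = 3.2, so f = 275.1 ± 3.2.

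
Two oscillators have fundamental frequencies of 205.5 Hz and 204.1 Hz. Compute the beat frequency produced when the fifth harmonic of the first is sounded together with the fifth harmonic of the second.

7.0 Hz

Fifth harmonic of the first: 5·205.5 = 1027.5 Hz.
Fifth harmonic of the second: 5·204.1 = 1020.5 Hz.
f_beat = |1027.5 − 1020.5| = 7.0 Hz.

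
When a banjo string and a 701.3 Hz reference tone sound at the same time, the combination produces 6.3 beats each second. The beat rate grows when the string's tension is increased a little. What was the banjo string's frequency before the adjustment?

707.6 Hz

|f − 701.3| = 6.3, so the banjo string was at either 695 Hz or 707.6 Hz.
Higher tension means higher frequency; the adjustment raises the banjo string's frequency.
The beat rate rose, so the adjustment moved the banjo string further from 701.3 Hz — it was already above the reference.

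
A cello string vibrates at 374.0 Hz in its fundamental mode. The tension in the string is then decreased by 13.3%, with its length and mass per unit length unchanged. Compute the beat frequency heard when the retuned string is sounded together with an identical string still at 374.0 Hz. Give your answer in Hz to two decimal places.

25.76 Hz

For a string, f ∝ √T, so the new frequency is 374.0·√0.867 = 348.2420 Hz.
f_beat = |348.2420 − 374.0| = 25.76 Hz.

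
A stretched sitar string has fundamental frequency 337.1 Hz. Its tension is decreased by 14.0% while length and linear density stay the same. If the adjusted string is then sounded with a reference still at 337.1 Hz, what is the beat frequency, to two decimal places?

For a string, f ∝ √T, so the new frequency is 337.1·√0.860 = 312.6137 Hz.
f_beat = |312.6137 − 337.1| = 24.49 Hz.

24.49 Hz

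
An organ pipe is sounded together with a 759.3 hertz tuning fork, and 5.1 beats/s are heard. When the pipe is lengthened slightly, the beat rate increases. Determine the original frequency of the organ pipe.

754.2 Hz

|f − 759.3| = 5.1, so the organ pipe was at either 754.2 Hz or 764.4 Hz.
A longer pipe has a lower fundamental; the adjustment lowers the organ pipe's frequency.
The beat rate rose, so the adjustment moved the organ pipe further from 759.3 Hz — it was already below the reference.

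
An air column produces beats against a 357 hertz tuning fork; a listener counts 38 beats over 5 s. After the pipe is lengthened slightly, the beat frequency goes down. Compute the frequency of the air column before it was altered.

Beat frequency = 38/5 = 7.6 Hz.
|f − 357| = 7.6, so the air column was at either 349.4 Hz or 364.6 Hz.
A longer pipe has a lower fundamental; the adjustment lowers the air column's frequency.
The beat rate fell, so the adjustment moved the air column toward 357 Hz — it must have started above the reference.

364.6 Hz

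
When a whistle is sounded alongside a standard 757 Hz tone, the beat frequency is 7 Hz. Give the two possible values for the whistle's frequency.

|f − 757| = 7, so f = 757 ± 7.

750 Hz or 764 Hz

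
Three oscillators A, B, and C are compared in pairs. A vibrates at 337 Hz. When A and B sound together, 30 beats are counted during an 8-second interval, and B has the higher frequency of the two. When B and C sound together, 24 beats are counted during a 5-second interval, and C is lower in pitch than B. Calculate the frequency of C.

335.95 Hz

A–B: Beat frequency = 30/8 = 3.75 Hz.
B is above A, so f_B = 337 + 3.75 = 340.75 Hz.
B–C: Beat frequency = 24/5 = 4.8 Hz.
C is below B, so f_C = 340.75 − 4.8 = 335.95 Hz.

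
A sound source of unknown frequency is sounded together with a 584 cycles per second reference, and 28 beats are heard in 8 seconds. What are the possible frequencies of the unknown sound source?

Beat frequency = 28/8 = 3.5 Hz.
|f − 584| = 3.5, so f = 584 ± 3.5.

580.5 Hz or 587.5 Hz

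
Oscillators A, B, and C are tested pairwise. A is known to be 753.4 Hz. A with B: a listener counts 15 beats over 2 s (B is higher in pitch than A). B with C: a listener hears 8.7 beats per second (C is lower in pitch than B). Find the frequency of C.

A–B: Beat frequency = 15/2 = 7.5 Hz.
B is above A, so f_B = 753.4 + 7.5 = 760.9 Hz.
C is below B, so f_C = 760.9 − 8.7 = 752.2 Hz.

752.2 Hz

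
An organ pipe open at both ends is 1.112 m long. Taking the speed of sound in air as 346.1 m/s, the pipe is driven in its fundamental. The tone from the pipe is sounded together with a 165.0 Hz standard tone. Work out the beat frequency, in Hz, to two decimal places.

Open pipe: f_n = n·v/(2L) = 1·346.1/(2·1.112) = 155.6205 Hz.
f_beat = |155.6205 − 165.0| = 9.38 Hz.

9.38 Hz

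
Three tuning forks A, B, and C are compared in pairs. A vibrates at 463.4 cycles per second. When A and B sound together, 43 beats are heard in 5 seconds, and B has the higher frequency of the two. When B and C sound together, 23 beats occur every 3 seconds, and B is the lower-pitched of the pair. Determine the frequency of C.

A–B: Beat frequency = 43/5 = 8.6 Hz.
B is above A, so f_B = 463.4 + 8.6 = 472 Hz.
B–C: Beat frequency = 23/3 = 7.6667 Hz.
C is above B, so f_C = 472 + 7.6667 = 479.6667 Hz.

479.6667 Hz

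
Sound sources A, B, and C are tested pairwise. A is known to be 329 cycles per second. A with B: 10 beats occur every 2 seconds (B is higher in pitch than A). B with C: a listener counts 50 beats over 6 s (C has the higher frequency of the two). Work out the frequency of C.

A–B: Beat frequency = 10/2 = 5 Hz.
B is above A, so f_B = 329 + 5 = 334 Hz.
B–C: Beat frequency = 50/6 = 8.3333 Hz.
C is above B, so f_C = 334 + 8.3333 = 342.3333 Hz.

342.3333 Hz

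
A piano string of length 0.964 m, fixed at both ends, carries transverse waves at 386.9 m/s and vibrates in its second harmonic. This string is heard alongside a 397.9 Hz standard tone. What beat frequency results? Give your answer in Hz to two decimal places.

For a string fixed at both ends, f_n = n·v/(2L) = 2·386.9/(2·0.964) = 401.3485 Hz.
f_beat = |401.3485 − 397.9| = 3.45 Hz.

3.45 Hz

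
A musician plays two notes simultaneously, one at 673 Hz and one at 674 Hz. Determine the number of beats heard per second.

The beat frequency equals the magnitude of the frequency difference.
|673 − 674| = 1 Hz.

1 Hz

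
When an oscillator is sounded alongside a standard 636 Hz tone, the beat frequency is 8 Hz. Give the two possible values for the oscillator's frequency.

628 Hz or 644 Hz

|f − 636| = 8, so f = 636 ± 8.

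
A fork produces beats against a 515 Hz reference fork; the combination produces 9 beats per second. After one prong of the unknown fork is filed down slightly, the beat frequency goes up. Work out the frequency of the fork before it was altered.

524 Hz

|f − 515| = 9, so the fork was at either 506 Hz or 524 Hz.
Filing a prong removes mass and raises the fork's frequency; the adjustment raises the fork's frequency.
The beat rate rose, so the adjustment moved the fork further from 515 Hz — it was already above the reference.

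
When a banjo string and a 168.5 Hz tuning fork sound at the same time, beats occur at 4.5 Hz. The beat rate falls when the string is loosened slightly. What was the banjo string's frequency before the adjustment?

173 Hz

|f − 168.5| = 4.5, so the banjo string was at either 164 Hz or 173 Hz.
Reducing tension lowers a string's frequency; the adjustment lowers the banjo string's frequency.
The beat rate fell, so the adjustment moved the banjo string toward 168.5 Hz — it must have started above the reference.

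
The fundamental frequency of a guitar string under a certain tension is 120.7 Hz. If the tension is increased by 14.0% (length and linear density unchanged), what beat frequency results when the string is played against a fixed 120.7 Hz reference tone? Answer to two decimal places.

8.17 Hz

For a string, f ∝ √T, so the new frequency is 120.7·√1.140 = 128.8723 Hz.
f_beat = |128.8723 − 120.7| = 8.17 Hz.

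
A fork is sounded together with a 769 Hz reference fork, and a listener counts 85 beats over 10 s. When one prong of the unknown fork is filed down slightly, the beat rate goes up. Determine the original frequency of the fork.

Beat frequency = 85/10 = 8.5 Hz.
|f − 769| = 8.5, so the fork was at either 760.5 Hz or 777.5 Hz.
Filing a prong removes mass and raises the fork's frequency; the adjustment raises the fork's frequency.
The beat rate rose, so the adjustment moved the fork further from 769 Hz — it was already above the reference.

777.5 Hz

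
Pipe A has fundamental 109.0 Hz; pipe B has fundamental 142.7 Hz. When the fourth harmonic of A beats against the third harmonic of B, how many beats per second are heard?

7.9 Hz

Fourth harmonic of the first: 4·109.0 = 436.0 Hz.
Third harmonic of the second: 3·142.7 = 428.1 Hz.
f_beat = |436.0 − 428.1| = 7.9 Hz.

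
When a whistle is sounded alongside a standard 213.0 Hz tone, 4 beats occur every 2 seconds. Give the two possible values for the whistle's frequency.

Beat frequency = 4/2 = 2 Hz.
|f − 213.0| = 2, so f = 213.0 ± 2.

211 Hz or 215 Hz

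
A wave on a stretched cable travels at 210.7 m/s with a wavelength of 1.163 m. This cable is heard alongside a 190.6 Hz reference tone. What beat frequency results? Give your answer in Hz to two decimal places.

9.43 Hz

Source frequency f = v/λ = 210.7/1.163 = 181.1694 Hz.
f_beat = |181.1694 − 190.6| = 9.43 Hz.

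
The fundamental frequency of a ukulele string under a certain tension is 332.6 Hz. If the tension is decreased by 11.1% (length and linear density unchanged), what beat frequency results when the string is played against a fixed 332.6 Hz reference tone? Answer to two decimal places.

For a string, f ∝ √T, so the new frequency is 332.6·√0.889 = 313.5979 Hz.
f_beat = |313.5979 − 332.6| = 19.00 Hz.

19.00 Hz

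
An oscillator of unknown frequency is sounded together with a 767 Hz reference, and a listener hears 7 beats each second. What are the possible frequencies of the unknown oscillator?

760 Hz or 774 Hz

|f − 767| = 7, so f = 767 ± 7.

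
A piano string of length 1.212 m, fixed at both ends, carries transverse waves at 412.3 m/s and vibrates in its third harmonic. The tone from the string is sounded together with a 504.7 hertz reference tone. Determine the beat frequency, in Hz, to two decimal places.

For a string fixed at both ends, f_n = n·v/(2L) = 3·412.3/(2·1.212) = 510.2723 Hz.
f_beat = |510.2723 − 504.7| = 5.57 Hz.

5.57 Hz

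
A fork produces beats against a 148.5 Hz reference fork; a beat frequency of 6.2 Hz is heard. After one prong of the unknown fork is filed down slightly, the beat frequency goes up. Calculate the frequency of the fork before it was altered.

154.7 Hz

|f − 148.5| = 6.2, so the fork was at either 142.3 Hz or 154.7 Hz.
Filing a prong removes mass and raises the fork's frequency; the adjustment raises the fork's frequency.
The beat rate rose, so the adjustment moved the fork further from 148.5 Hz — it was already above the reference.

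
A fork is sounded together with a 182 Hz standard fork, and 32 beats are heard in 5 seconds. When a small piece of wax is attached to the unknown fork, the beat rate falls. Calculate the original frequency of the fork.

Beat frequency = 32/5 = 6.4 Hz.
|f − 182| = 6.4, so the fork was at either 175.6 Hz or 188.4 Hz.
Loading a fork with wax lowers its frequency; the adjustment lowers the fork's frequency.
The beat rate fell, so the adjustment moved the fork toward 182 Hz — it must have started above the reference.

188.4 Hz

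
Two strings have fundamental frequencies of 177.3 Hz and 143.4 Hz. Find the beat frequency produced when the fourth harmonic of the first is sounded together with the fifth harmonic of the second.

7.8 Hz

Fourth harmonic of the first: 4·177.3 = 709.2 Hz.
Fifth harmonic of the second: 5·143.4 = 717.0 Hz.
f_beat = |709.2 − 717.0| = 7.8 Hz.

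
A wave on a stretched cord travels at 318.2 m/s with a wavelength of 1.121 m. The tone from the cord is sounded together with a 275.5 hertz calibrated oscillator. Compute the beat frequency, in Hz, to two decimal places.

8.35 Hz

Source frequency f = v/λ = 318.2/1.121 = 283.8537 Hz.
f_beat = |283.8537 − 275.5| = 8.35 Hz.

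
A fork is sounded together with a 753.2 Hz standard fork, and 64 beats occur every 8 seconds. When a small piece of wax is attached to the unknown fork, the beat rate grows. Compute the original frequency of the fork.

745.2 Hz

Beat frequency = 64/8 = 8 Hz.
|f − 753.2| = 8, so the fork was at either 745.2 Hz or 761.2 Hz.
Loading a fork with wax lowers its frequency; the adjustment lowers the fork's frequency.
The beat rate rose, so the adjustment moved the fork further from 753.2 Hz — it was already below the reference.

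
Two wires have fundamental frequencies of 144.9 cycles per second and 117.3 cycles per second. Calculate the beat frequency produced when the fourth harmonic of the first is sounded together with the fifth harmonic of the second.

Fourth harmonic of the first: 4·144.9 = 579.6 Hz.
Fifth harmonic of the second: 5·117.3 = 586.5 Hz.
f_beat = |579.6 − 586.5| = 6.9 Hz.

6.9 Hz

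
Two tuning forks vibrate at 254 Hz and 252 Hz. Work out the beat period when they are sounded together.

f_beat = |254 − 252| = 2 Hz.
Beat period T = 1 / f_beat = 1 / 2 s.

0.500 s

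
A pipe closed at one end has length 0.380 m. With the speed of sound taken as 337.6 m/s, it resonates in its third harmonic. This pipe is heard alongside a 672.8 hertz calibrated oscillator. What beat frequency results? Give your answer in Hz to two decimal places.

Closed pipe (odd harmonics): f_n = n·v/(4L) = 3·337.6/(4·0.380) = 666.3158 Hz.
f_beat = |666.3158 − 672.8| = 6.48 Hz.

6.48 Hz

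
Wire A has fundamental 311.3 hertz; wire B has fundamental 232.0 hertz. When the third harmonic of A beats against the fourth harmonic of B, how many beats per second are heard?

5.9 Hz

Third harmonic of the first: 3·311.3 = 933.9 Hz.
Fourth harmonic of the second: 4·232.0 = 928.0 Hz.
f_beat = |933.9 − 928.0| = 5.9 Hz.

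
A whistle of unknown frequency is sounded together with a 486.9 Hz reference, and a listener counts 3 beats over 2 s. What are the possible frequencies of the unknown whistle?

Beat frequency = 3/2 = 1.5 Hz.
|f − 486.9| = 1.5, so f = 486.9 ± 1.5.

485.4 Hz or 488.4 Hz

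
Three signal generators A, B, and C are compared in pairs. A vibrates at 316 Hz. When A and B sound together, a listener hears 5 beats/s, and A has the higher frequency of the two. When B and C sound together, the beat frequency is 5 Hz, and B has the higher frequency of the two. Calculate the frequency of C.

B is below A, so f_B = 316 − 5 = 311 Hz.
C is below B, so f_C = 311 − 5 = 306 Hz.

306 Hz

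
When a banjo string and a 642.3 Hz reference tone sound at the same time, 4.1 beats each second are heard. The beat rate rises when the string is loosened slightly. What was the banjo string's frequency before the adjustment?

638.2 Hz

|f − 642.3| = 4.1, so the banjo string was at either 638.2 Hz or 646.4 Hz.
Reducing tension lowers a string's frequency; the adjustment lowers the banjo string's frequency.
The beat rate rose, so the adjustment moved the banjo string further from 642.3 Hz — it was already below the reference.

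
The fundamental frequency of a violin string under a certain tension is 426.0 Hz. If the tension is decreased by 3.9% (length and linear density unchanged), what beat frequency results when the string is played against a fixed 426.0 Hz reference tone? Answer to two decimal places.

For a string, f ∝ √T, so the new frequency is 426.0·√0.961 = 417.6104 Hz.
f_beat = |417.6104 − 426.0| = 8.39 Hz.

8.39 Hz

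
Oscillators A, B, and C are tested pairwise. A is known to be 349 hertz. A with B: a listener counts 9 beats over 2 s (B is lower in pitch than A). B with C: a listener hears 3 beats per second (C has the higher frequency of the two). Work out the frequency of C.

347.5 Hz

A–B: Beat frequency = 9/2 = 4.5 Hz.
B is below A, so f_B = 349 − 4.5 = 344.5 Hz.
C is above B, so f_C = 344.5 + 3 = 347.5 Hz.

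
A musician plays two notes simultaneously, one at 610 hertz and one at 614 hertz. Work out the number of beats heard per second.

f_beat = |f₁ − f₂|.
|610 − 614| = 4 Hz.

4 Hz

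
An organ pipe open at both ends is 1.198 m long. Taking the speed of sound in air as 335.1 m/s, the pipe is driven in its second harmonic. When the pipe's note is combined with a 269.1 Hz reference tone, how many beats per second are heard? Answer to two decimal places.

Open pipe: f_n = n·v/(2L) = 2·335.1/(2·1.198) = 279.7162 Hz.
f_beat = |279.7162 − 269.1| = 10.62 Hz.

10.62 Hz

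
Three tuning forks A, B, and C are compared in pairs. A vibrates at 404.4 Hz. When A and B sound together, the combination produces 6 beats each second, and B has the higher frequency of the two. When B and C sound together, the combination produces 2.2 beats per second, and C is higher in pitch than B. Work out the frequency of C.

B is above A, so f_B = 404.4 + 6 = 410.4 Hz.
C is above B, so f_C = 410.4 + 2.2 = 412.6 Hz.

412.6 Hz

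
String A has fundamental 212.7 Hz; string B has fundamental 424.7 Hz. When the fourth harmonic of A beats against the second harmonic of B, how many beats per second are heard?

Fourth harmonic of the first: 4·212.7 = 850.8 Hz.
Second harmonic of the second: 2·424.7 = 849.4 Hz.
f_beat = |850.8 − 849.4| = 1.4 Hz.

1.4 Hz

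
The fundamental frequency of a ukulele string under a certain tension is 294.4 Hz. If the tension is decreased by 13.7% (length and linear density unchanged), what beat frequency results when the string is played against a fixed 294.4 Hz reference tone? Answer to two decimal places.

For a string, f ∝ √T, so the new frequency is 294.4·√0.863 = 273.4911 Hz.
f_beat = |273.4911 − 294.4| = 20.91 Hz.

20.91 Hz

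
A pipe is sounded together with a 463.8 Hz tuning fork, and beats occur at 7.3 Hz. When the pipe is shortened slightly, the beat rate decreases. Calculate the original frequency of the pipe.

456.5 Hz

|f − 463.8| = 7.3, so the pipe was at either 456.5 Hz or 471.1 Hz.
A shorter pipe has a higher fundamental; the adjustment raises the pipe's frequency.
The beat rate fell, so the adjustment moved the pipe toward 463.8 Hz — it must have started below the reference.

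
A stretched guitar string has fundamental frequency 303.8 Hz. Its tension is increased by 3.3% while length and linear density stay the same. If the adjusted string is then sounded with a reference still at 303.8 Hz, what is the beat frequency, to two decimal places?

4.97 Hz

For a string, f ∝ √T, so the new frequency is 303.8·√1.033 = 308.7720 Hz.
f_beat = |308.7720 − 303.8| = 4.97 Hz.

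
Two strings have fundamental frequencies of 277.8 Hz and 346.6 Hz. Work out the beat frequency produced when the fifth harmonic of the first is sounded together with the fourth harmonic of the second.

2.6 Hz

Fifth harmonic of the first: 5·277.8 = 1389.0 Hz.
Fourth harmonic of the second: 4·346.6 = 1386.4 Hz.
f_beat = |1389.0 − 1386.4| = 2.6 Hz.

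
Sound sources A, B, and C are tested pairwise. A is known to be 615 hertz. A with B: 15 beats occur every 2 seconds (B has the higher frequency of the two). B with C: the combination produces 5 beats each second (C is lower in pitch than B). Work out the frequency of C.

617.5 Hz

A–B: Beat frequency = 15/2 = 7.5 Hz.
B is above A, so f_B = 615 + 7.5 = 622.5 Hz.
C is below B, so f_C = 622.5 − 5 = 617.5 Hz.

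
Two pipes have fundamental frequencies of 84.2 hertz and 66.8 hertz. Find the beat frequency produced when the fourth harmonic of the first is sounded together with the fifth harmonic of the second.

2.8 Hz

Fourth harmonic of the first: 4·84.2 = 336.8 Hz.
Fifth harmonic of the second: 5·66.8 = 334.0 Hz.
f_beat = |336.8 − 334.0| = 2.8 Hz.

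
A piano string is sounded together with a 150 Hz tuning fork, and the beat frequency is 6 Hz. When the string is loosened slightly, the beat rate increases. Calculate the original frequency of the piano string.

144 Hz

|f − 150| = 6, so the piano string was at either 144 Hz or 156 Hz.
Reducing tension lowers a string's frequency; the adjustment lowers the piano string's frequency.
The beat rate rose, so the adjustment moved the piano string further from 150 Hz — it was already below the reference.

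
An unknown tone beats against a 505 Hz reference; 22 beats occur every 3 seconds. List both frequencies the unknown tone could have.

497.6667 Hz or 512.3333 Hz

Beat frequency = 22/3 = 7.3333 Hz.
|f − 505| = 7.3333, so f = 505 ± 7.3333.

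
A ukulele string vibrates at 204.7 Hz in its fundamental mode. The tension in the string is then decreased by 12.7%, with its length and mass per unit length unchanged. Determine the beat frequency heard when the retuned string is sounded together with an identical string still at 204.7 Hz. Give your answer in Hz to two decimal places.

For a string, f ∝ √T, so the new frequency is 204.7·√0.873 = 191.2604 Hz.
f_beat = |191.2604 − 204.7| = 13.44 Hz.

13.44 Hz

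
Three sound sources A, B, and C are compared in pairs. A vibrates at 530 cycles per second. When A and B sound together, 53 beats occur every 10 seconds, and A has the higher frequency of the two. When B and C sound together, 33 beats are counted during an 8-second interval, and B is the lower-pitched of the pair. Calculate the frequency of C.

A–B: Beat frequency = 53/10 = 5.3 Hz.
B is below A, so f_B = 530 − 5.3 = 524.7 Hz.
B–C: Beat frequency = 33/8 = 4.125 Hz.
C is above B, so f_C = 524.7 + 4.125 = 528.825 Hz.

528.825 Hz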